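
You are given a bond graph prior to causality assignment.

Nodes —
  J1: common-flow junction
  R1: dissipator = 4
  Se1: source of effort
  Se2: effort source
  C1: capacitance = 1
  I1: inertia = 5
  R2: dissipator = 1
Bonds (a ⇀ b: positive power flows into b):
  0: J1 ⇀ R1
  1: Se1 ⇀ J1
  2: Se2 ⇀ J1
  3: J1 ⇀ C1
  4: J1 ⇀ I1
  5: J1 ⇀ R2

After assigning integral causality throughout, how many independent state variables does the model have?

b1 stroke→J1  (Se1: effort source, stroke at far end)
b2 stroke→J1  (source Se2 imposes e)
b3 stroke→J1  (C1: C, integral causality)
b4 stroke→I1  (prefer integral on I1)
b0 stroke→J1  (J1: bond 4 brought flow, rest push out)
b5 stroke→J1  (J1 flow already set via bond 4)

2  (C1, I1 all integral)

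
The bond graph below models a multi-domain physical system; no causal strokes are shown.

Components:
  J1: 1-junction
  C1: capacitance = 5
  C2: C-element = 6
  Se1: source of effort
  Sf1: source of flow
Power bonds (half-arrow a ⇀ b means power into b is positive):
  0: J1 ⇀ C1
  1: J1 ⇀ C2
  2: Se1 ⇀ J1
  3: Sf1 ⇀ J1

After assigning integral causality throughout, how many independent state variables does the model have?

β2 stroke at J1  (Se1 fixes effort; stroke away)
β3 stroke at Sf1  (Sf1: flow source, stroke at near end)
β0 stroke at J1  (1-jn J1 has f-setter on 3)
β1 stroke at J1  (J1 flow already set via bond 3)

2  (C1, C2 all integral)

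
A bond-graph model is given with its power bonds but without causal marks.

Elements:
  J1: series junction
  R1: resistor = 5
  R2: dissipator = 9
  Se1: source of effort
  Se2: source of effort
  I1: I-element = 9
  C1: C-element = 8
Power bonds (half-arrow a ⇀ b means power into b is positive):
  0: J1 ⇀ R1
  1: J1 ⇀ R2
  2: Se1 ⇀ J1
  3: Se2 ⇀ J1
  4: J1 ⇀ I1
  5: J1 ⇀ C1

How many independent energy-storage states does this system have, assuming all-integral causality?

#2 →J1  (source Se1 imposes e)
#3 →J1  (Se2 (Se) sets effort on bond)
#4 →I1  (prefer integral on I1)
#0 →J1  (1-jn J1 has f-setter on 4)
#1 →J1  (common-f at J1 fixed by 4)
#5 →J1  (J1 flow already set via bond 4)

2  (C1, I1 all integral)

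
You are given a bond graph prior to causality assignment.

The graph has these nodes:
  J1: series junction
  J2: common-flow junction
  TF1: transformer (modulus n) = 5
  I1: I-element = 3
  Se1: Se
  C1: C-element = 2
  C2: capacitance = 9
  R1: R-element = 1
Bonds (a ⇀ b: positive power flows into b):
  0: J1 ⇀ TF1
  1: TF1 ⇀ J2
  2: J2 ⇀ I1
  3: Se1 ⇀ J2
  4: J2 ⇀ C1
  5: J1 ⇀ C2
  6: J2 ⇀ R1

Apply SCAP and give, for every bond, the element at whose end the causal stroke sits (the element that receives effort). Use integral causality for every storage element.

bond 3 →J2  (Se1 (Se) sets effort on bond)
bond 2 →I1  (prefer integral on I1)
bond 1 →J2  (common-f at J2 fixed by 2)
bond 4 →J2  (common-f at J2 fixed by 2)
bond 6 →J2  (common-f at J2 fixed by 2)
bond 0 →TF1  (through TF1, causality passes straight; one stroke at TF1)
bond 5 →J1  (common-f at J1 fixed by 0)

bond 0 stroke→TF1
bond 1 stroke→J2
bond 2 stroke→I1
bond 3 stroke→J2
bond 4 stroke→J2
bond 5 stroke→J1
bond 6 stroke→J2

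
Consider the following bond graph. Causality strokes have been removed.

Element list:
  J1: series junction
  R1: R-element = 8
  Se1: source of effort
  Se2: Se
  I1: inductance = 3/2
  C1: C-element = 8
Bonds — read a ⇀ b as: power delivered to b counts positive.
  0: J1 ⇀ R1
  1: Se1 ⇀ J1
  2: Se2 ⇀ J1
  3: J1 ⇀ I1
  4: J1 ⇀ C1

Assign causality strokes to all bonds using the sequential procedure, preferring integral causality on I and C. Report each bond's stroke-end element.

bond 1 |J1  (Se1: effort source, stroke at far end)
bond 2 |J1  (Se2 (Se) sets effort on bond)
bond 3 |I1  (I1 outputs flow p/I1)
bond 0 |J1  (J1: bond 3 brought flow, rest push out)
bond 4 |J1  (common-f at J1 fixed by 3)

#0 stroke at J1
#1 stroke at J1
#2 stroke at J1
#3 stroke at I1
#4 stroke at J1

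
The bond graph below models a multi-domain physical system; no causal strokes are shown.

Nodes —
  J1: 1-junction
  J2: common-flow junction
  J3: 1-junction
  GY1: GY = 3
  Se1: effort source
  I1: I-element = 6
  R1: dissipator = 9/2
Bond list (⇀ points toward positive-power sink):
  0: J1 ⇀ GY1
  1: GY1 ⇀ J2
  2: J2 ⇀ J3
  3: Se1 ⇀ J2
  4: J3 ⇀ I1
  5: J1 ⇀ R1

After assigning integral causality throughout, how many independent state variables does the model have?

β3 stroke→J2  (Se1 fixes effort; stroke away)
β4 stroke→I1  (I1: I, integral causality)
β2 stroke→J3  (common-f at J3 fixed by 4)
β1 stroke→J2  (J2 flow already set via bond 2)
β0 stroke→J1  (GY1: gyrator matches bond 1)
β5 stroke→R1  (only one flow-in slot at J1)

1  (I1 all integral)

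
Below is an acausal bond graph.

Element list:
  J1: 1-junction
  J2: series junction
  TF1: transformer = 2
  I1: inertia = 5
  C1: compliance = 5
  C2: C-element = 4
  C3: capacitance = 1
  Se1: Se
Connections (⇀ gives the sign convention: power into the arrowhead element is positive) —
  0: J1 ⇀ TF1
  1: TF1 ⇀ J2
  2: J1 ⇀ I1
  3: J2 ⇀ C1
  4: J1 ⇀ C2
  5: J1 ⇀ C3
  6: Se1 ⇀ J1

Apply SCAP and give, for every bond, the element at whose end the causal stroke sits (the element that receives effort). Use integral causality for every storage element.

β0 |J1
β1 |TF1
β2 |I1
β3 |J2
β4 |J1
β5 |J1
β6 |J1

bond 6 stroke→J1  (Se1: effort source, stroke at far end)
bond 2 stroke→I1  (prefer integral on I1)
bond 0 stroke→J1  (J1: bond 2 brought flow, rest push out)
bond 4 stroke→J1  (J1 flow already set via bond 2)
bond 5 stroke→J1  (1-jn J1 has f-setter on 2)
bond 1 stroke→TF1  (through TF1, causality passes straight; one stroke at TF1)
bond 3 stroke→J2  (1-jn J2 has f-setter on 1)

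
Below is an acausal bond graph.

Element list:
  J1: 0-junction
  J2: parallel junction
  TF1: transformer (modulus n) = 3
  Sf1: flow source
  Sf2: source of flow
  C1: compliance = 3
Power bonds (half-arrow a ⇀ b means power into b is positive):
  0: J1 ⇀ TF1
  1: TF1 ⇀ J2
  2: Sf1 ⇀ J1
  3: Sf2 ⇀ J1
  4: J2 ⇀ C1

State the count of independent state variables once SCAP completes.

bond 2 |Sf1  (Sf1: flow source, stroke at near end)
bond 3 |Sf2  (source Sf2 imposes f)
bond 0 |J1  (only one effort-in slot at J1)
bond 1 |TF1  (through TF1, causality passes straight; one stroke at TF1)
bond 4 |J2  (only one effort-in slot at J2)

1  (C1 all integral)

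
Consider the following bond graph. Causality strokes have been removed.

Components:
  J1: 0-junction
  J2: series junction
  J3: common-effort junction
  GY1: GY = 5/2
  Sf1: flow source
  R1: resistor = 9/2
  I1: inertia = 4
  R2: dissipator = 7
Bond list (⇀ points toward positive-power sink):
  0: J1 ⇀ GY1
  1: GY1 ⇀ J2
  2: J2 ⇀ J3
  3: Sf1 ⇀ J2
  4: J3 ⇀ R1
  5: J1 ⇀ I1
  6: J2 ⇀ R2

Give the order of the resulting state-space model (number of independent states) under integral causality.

1  (I1 all integral)

#3 stroke→Sf1  (Sf1 fixes flow; stroke at Sf1)
#1 stroke→J2  (J2 flow already set via bond 3)
#2 stroke→J2  (common-f at J2 fixed by 3)
#6 stroke→J2  (1-jn J2 has f-setter on 3)
#4 stroke→J3  (only one effort-in slot at J3)
#0 stroke→J1  (through GY1, causality inverts; strokes same side of GY1)
#5 stroke→I1  (J1: bond 0 brought effort, rest push out)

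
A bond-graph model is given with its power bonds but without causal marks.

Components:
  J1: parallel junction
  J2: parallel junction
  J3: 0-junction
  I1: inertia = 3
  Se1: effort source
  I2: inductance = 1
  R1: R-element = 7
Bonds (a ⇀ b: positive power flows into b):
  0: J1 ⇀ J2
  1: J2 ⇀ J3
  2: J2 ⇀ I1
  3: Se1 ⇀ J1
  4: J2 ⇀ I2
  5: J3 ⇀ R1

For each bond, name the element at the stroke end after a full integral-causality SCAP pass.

β3 |J1  (source Se1 imposes e)
β0 |J2  (0-jn J1 has e-setter on 3)
β1 |J3  (common-e at J2 fixed by 0)
β2 |I1  (J2: bond 0 brought effort, rest push out)
β4 |I2  (J2 effort already set via bond 0)
β5 |R1  (J3 effort already set via bond 1)

#0 →J2
#1 →J3
#2 →I1
#3 →J1
#4 →I2
#5 →R1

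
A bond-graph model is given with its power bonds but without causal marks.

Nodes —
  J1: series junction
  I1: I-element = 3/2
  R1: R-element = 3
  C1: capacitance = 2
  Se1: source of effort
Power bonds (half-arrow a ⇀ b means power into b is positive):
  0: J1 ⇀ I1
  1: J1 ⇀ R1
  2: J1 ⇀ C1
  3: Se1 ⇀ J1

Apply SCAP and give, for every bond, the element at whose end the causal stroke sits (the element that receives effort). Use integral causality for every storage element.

β3 |J1  (Se1 (Se) sets effort on bond)
β0 |I1  (I1 outputs flow p/I1)
β1 |J1  (J1 flow already set via bond 0)
β2 |J1  (common-f at J1 fixed by 0)

#0 stroke at I1
#1 stroke at J1
#2 stroke at J1
#3 stroke at J1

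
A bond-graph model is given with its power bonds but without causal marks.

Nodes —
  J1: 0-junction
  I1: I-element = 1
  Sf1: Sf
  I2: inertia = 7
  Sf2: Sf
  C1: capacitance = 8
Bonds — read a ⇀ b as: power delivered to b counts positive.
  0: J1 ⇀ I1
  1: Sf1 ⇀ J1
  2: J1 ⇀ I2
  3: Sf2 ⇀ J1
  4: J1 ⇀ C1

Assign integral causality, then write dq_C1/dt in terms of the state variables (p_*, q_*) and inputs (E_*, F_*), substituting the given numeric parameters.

b1 stroke→Sf1  (Sf1 fixes flow; stroke at Sf1)
b3 stroke→Sf2  (Sf2 fixes flow; stroke at Sf2)
b0 stroke→I1  (I1 integral (f out))
b2 stroke→I2  (prefer integral on I2)
b4 stroke→J1  (only one effort-in slot at J1)

dq_C1/dt = F_Sf1 + F_Sf2 - p_I1 - p_I2/7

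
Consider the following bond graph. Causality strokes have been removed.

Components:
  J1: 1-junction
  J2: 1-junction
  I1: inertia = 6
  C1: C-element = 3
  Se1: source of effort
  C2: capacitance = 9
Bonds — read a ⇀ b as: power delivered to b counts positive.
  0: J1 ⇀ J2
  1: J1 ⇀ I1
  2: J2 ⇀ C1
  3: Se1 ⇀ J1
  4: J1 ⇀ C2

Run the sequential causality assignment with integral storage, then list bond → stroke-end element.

β3 |J1  (source Se1 imposes e)
β1 |I1  (I1 outputs flow p/I1)
β0 |J1  (1-jn J1 has f-setter on 1)
β4 |J1  (J1: bond 1 brought flow, rest push out)
β2 |J2  (J2: bond 0 brought flow, rest push out)

β0 |J1
β1 |I1
β2 |J2
β3 |J1
β4 |J1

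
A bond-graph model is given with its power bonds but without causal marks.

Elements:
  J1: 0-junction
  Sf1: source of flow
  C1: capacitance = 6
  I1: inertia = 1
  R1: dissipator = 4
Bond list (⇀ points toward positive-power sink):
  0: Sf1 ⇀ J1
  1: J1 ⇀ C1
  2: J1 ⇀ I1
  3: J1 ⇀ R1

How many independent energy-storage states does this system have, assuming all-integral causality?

bond 0 stroke at Sf1  (source Sf1 imposes f)
bond 1 stroke at J1  (C1: C, integral causality)
bond 2 stroke at I1  (common-e at J1 fixed by 1)
bond 3 stroke at R1  (common-e at J1 fixed by 1)

2  (C1, I1 all integral)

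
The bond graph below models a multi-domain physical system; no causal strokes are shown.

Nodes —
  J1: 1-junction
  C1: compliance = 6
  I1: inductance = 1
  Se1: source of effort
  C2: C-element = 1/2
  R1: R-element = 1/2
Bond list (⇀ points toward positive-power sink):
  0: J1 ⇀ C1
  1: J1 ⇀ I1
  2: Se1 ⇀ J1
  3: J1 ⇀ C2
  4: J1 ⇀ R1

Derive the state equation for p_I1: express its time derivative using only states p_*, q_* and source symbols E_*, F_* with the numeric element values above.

β2 stroke at J1  (Se1 (Se) sets effort on bond)
β0 stroke at J1  (prefer integral on C1)
β1 stroke at I1  (I1: I, integral causality)
β3 stroke at J1  (J1: bond 1 brought flow, rest push out)
β4 stroke at J1  (common-f at J1 fixed by 1)

dp_I1/dt = E_Se1 - p_I1/2 - q_C1/6 - 2*q_C2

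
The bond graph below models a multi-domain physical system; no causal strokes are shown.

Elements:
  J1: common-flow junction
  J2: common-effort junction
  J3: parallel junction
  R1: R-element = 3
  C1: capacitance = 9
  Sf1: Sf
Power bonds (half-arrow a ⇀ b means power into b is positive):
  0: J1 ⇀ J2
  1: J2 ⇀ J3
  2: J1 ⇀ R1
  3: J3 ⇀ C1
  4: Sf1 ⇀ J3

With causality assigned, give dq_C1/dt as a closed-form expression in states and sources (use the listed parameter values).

dq_C1/dt = F_Sf1 - q_C1/27

b4 →Sf1  (source Sf1 imposes f)
b3 →J3  (C1 integral (e out))
b1 →J2  (J3: bond 3 brought effort, rest push out)
b0 →J1  (J2 effort already set via bond 1)
b2 →R1  (closing 1-jn rule on J1)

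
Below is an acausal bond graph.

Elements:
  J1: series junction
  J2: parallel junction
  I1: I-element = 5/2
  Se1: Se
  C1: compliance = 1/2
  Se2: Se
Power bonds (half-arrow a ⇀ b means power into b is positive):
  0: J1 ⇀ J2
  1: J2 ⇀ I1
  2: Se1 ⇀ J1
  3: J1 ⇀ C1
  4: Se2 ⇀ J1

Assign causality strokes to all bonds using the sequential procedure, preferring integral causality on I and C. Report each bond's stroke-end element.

#2 stroke→J1  (Se1 fixes effort; stroke away)
#4 stroke→J1  (source Se2 imposes e)
#1 stroke→I1  (I1 outputs flow p/I1)
#0 stroke→J2  (only one effort-in slot at J2)
#3 stroke→J1  (1-jn J1 has f-setter on 0)

β0 →J2
β1 →I1
β2 →J1
β3 →J1
β4 →J1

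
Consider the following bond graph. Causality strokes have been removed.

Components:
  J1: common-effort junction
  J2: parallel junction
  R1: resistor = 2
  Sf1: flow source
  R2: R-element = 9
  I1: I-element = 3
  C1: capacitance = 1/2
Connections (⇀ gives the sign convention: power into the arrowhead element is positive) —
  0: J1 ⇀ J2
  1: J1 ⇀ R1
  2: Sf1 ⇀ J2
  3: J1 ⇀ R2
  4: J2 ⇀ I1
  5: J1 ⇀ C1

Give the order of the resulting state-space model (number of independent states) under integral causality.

bond 2 stroke at Sf1  (Sf1 (Sf) sets flow on bond)
bond 4 stroke at I1  (I1 outputs flow p/I1)
bond 0 stroke at J2  (J2: last free bond brings effort in)
bond 5 stroke at J1  (C1: C, integral causality)
bond 1 stroke at R1  (0-jn J1 has e-setter on 5)
bond 3 stroke at R2  (J1: bond 5 brought effort, rest push out)

2  (C1, I1 all integral)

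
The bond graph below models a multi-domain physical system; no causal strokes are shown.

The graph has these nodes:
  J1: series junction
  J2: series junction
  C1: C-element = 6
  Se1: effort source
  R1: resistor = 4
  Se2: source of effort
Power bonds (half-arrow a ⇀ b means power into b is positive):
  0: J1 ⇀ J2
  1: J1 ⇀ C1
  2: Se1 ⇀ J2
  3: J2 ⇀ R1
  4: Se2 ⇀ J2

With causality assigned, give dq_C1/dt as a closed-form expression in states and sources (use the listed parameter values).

dq_C1/dt = E_Se1/4 + E_Se2/4 - q_C1/24

#2 |J2  (Se1 fixes effort; stroke away)
#4 |J2  (Se2 fixes effort; stroke away)
#1 |J1  (C1 integral (e out))
#0 |J2  (J1: last free bond brings flow in)
#3 |R1  (closing 1-jn rule on J2)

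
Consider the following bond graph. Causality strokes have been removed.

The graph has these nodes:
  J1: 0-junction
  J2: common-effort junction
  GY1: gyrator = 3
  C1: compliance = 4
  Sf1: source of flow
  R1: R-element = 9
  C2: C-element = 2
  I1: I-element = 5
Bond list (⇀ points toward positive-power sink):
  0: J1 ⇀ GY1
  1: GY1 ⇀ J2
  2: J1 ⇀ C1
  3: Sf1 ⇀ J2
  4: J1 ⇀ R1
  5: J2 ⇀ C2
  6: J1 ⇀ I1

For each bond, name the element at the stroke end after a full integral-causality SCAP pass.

bond 0 stroke at GY1
bond 1 stroke at GY1
bond 2 stroke at J1
bond 3 stroke at Sf1
bond 4 stroke at R1
bond 5 stroke at J2
bond 6 stroke at I1

β3 →Sf1  (source Sf1 imposes f)
β2 →J1  (C1: C, integral causality)
β0 →GY1  (0-jn J1 has e-setter on 2)
β4 →R1  (J1: bond 2 brought effort, rest push out)
β6 →I1  (J1: bond 2 brought effort, rest push out)
β1 →GY1  (GY1 both-in/both-out from 0)
β5 →J2  (closing 0-jn rule on J2)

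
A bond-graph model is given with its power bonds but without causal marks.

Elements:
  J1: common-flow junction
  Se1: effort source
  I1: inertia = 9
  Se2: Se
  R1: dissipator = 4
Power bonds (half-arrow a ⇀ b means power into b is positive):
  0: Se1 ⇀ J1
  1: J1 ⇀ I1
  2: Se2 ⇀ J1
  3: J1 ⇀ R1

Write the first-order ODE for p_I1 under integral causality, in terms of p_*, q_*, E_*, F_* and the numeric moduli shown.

dp_I1/dt = E_Se1 + E_Se2 - 4*p_I1/9

β0 →J1  (Se1: effort source, stroke at far end)
β2 →J1  (Se2 (Se) sets effort on bond)
β1 →I1  (I1: I, integral causality)
β3 →J1  (J1: bond 1 brought flow, rest push out)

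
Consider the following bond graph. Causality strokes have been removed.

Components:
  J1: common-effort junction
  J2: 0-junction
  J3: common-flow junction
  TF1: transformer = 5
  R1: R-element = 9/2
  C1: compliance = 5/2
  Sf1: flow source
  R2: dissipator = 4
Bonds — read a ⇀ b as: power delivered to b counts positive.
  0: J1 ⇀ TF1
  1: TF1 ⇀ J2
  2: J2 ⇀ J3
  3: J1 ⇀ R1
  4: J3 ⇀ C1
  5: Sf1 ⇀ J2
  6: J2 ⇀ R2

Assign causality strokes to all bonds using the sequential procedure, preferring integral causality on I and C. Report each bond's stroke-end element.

bond 0 →J1
bond 1 →TF1
bond 2 →J2
bond 3 →R1
bond 4 →J3
bond 5 →Sf1
bond 6 →R2

#5 |Sf1  (Sf1 fixes flow; stroke at Sf1)
#4 |J3  (prefer integral on C1)
#2 |J2  (closing 1-jn rule on J3)
#1 |TF1  (0-jn J2 has e-setter on 2)
#6 |R2  (J2 effort already set via bond 2)
#0 |J1  (TF TF1: opposite of bond 1)
#3 |R1  (common-e at J1 fixed by 0)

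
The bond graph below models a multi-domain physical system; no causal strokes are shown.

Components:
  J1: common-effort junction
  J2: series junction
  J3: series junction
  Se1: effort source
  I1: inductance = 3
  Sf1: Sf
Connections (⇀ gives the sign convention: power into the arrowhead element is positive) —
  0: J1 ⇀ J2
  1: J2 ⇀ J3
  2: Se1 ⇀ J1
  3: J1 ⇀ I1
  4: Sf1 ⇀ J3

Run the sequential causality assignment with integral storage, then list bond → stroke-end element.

β2 stroke→J1  (Se1: effort source, stroke at far end)
β4 stroke→Sf1  (source Sf1 imposes f)
β0 stroke→J2  (common-e at J1 fixed by 2)
β3 stroke→I1  (0-jn J1 has e-setter on 2)
β1 stroke→J3  (only one flow-in slot at J2)

β0 →J2
β1 →J3
β2 →J1
β3 →I1
β4 →Sf1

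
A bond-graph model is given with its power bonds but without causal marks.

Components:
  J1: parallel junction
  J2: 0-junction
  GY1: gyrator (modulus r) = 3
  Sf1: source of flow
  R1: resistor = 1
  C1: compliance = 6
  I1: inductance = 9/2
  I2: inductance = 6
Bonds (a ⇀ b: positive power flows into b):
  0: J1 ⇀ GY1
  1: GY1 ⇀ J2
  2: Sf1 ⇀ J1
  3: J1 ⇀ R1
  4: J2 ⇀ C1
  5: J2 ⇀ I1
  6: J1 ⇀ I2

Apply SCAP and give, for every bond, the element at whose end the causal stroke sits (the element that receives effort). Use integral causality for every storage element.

bond 2 stroke→Sf1  (Sf1 fixes flow; stroke at Sf1)
bond 4 stroke→J2  (C1 outputs effort q/C1)
bond 1 stroke→GY1  (0-jn J2 has e-setter on 4)
bond 5 stroke→I1  (J2: bond 4 brought effort, rest push out)
bond 0 stroke→GY1  (GY GY1: same side as bond 1)
bond 6 stroke→I2  (prefer integral on I2)
bond 3 stroke→J1  (only one effort-in slot at J1)

#0 →GY1
#1 →GY1
#2 →Sf1
#3 →J1
#4 →J2
#5 →I1
#6 →I2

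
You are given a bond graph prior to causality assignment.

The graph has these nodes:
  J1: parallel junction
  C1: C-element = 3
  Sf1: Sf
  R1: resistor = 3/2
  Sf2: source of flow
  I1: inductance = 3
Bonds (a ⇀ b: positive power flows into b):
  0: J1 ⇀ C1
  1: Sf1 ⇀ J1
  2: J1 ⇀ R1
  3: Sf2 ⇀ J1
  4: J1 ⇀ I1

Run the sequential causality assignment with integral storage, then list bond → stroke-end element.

#1 stroke at Sf1  (Sf1 fixes flow; stroke at Sf1)
#3 stroke at Sf2  (Sf2 fixes flow; stroke at Sf2)
#0 stroke at J1  (prefer integral on C1)
#2 stroke at R1  (common-e at J1 fixed by 0)
#4 stroke at I1  (0-jn J1 has e-setter on 0)

b0 |J1
b1 |Sf1
b2 |R1
b3 |Sf2
b4 |I1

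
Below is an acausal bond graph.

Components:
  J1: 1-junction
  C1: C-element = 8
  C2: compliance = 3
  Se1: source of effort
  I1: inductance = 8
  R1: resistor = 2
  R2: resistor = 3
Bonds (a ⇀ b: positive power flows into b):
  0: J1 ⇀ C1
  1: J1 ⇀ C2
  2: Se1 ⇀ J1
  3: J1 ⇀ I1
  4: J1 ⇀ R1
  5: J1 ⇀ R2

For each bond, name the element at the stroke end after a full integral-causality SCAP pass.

β2 |J1  (Se1 (Se) sets effort on bond)
β0 |J1  (C1 outputs effort q/C1)
β1 |J1  (C2 integral (e out))
β3 |I1  (prefer integral on I1)
β4 |J1  (common-f at J1 fixed by 3)
β5 |J1  (J1: bond 3 brought flow, rest push out)

b0 stroke→J1
b1 stroke→J1
b2 stroke→J1
b3 stroke→I1
b4 stroke→J1
b5 stroke→J1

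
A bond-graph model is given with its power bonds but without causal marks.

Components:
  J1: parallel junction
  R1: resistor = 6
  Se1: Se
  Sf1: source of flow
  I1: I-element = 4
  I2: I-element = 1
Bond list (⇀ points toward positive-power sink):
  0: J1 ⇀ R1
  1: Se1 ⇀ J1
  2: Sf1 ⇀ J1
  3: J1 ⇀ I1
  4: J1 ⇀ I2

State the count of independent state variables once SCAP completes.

2  (I1, I2 all integral)

#1 →J1  (Se1 fixes effort; stroke away)
#2 →Sf1  (source Sf1 imposes f)
#0 →R1  (0-jn J1 has e-setter on 1)
#3 →I1  (common-e at J1 fixed by 1)
#4 →I2  (J1: bond 1 brought effort, rest push out)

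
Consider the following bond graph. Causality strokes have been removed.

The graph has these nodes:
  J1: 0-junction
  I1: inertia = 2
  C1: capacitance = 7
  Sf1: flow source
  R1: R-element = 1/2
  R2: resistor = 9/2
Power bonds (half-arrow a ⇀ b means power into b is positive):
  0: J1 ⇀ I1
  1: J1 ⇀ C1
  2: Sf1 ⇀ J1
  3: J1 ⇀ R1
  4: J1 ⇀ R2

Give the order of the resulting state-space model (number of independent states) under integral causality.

2  (C1, I1 all integral)

b2 →Sf1  (source Sf1 imposes f)
b0 →I1  (I1: I, integral causality)
b1 →J1  (C1 outputs effort q/C1)
b3 →R1  (common-e at J1 fixed by 1)
b4 →R2  (0-jn J1 has e-setter on 1)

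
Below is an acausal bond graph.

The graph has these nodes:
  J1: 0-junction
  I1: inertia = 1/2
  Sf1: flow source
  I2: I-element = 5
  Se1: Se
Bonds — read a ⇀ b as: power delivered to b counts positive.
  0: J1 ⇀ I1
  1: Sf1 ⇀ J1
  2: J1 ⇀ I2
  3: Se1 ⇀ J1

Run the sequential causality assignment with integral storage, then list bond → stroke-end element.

β1 |Sf1  (source Sf1 imposes f)
β3 |J1  (Se1 fixes effort; stroke away)
β0 |I1  (0-jn J1 has e-setter on 3)
β2 |I2  (J1 effort already set via bond 3)

β0 →I1
β1 →Sf1
β2 →I2
β3 →J1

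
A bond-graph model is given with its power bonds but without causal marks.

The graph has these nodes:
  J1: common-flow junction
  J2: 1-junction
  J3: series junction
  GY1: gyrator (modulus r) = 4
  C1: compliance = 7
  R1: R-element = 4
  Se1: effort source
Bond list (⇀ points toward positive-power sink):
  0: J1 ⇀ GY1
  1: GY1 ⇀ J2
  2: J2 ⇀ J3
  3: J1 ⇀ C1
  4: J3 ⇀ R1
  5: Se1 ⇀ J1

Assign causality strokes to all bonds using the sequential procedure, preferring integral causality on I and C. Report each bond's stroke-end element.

#5 stroke at J1  (Se1 (Se) sets effort on bond)
#3 stroke at J1  (prefer integral on C1)
#0 stroke at GY1  (only one flow-in slot at J1)
#1 stroke at GY1  (GY GY1: same side as bond 0)
#2 stroke at J2  (common-f at J2 fixed by 1)
#4 stroke at J3  (J3: bond 2 brought flow, rest push out)

β0 stroke→GY1
β1 stroke→GY1
β2 stroke→J2
β3 stroke→J1
β4 stroke→J3
β5 stroke→J1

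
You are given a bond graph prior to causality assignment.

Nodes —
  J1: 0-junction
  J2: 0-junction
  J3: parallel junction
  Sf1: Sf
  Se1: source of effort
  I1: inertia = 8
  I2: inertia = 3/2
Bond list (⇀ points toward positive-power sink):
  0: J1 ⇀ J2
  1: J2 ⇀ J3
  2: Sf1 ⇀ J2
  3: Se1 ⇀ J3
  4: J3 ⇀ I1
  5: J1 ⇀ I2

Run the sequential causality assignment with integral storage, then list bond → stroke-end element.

β2 |Sf1  (source Sf1 imposes f)
β3 |J3  (Se1 (Se) sets effort on bond)
β1 |J2  (0-jn J3 has e-setter on 3)
β4 |I1  (0-jn J3 has e-setter on 3)
β0 |J1  (J2 effort already set via bond 1)
β5 |I2  (J1: bond 0 brought effort, rest push out)

#0 |J1
#1 |J2
#2 |Sf1
#3 |J3
#4 |I1
#5 |I2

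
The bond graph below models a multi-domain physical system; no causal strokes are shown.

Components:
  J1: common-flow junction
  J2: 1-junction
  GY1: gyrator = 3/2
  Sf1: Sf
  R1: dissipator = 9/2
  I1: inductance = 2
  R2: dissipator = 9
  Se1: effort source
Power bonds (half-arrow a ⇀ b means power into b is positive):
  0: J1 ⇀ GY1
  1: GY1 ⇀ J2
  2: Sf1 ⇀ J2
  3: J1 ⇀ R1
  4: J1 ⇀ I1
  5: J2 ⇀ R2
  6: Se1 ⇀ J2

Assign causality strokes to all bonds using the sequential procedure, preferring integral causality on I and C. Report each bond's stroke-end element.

bond 0 stroke at J1
bond 1 stroke at J2
bond 2 stroke at Sf1
bond 3 stroke at J1
bond 4 stroke at I1
bond 5 stroke at J2
bond 6 stroke at J2

β2 →Sf1  (Sf1: flow source, stroke at near end)
β6 →J2  (Se1 (Se) sets effort on bond)
β1 →J2  (1-jn J2 has f-setter on 2)
β5 →J2  (J2 flow already set via bond 2)
β0 →J1  (GY1: gyrator matches bond 1)
β4 →I1  (I1 outputs flow p/I1)
β3 →J1  (common-f at J1 fixed by 4)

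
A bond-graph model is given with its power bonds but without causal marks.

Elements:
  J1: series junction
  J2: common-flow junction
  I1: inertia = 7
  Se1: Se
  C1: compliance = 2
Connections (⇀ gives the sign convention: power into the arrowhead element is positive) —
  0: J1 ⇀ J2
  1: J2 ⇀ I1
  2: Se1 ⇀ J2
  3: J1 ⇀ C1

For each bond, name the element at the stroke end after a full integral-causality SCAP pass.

b0 →J2
b1 →I1
b2 →J2
b3 →J1

b2 →J2  (source Se1 imposes e)
b1 →I1  (I1 outputs flow p/I1)
b0 →J2  (J2 flow already set via bond 1)
b3 →J1  (1-jn J1 has f-setter on 0)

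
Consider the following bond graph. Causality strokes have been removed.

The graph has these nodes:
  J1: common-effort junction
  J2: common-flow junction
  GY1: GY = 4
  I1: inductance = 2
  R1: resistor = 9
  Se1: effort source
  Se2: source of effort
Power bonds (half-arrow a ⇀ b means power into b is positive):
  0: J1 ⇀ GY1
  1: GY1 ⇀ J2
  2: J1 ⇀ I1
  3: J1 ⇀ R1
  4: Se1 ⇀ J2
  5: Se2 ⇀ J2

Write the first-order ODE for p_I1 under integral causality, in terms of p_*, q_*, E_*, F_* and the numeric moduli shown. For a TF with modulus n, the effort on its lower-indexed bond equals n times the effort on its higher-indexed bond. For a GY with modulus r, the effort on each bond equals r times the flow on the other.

b4 stroke at J2  (Se1 (Se) sets effort on bond)
b5 stroke at J2  (Se2: effort source, stroke at far end)
b1 stroke at GY1  (J2 needs exactly one f-in)
b0 stroke at GY1  (GY1: gyrator matches bond 1)
b2 stroke at I1  (prefer integral on I1)
b3 stroke at J1  (J1: last free bond brings effort in)

dp_I1/dt = 9*E_Se1/4 + 9*E_Se2/4 - 9*p_I1/2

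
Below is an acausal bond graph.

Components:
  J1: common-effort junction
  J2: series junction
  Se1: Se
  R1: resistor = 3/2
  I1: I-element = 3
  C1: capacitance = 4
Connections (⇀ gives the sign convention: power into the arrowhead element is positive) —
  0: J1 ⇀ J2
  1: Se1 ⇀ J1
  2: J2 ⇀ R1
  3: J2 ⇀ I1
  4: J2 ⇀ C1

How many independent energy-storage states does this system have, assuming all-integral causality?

2  (C1, I1 all integral)

β1 →J1  (source Se1 imposes e)
β0 →J2  (J1 effort already set via bond 1)
β3 →I1  (I1 integral (f out))
β2 →J2  (common-f at J2 fixed by 3)
β4 →J2  (J2 flow already set via bond 3)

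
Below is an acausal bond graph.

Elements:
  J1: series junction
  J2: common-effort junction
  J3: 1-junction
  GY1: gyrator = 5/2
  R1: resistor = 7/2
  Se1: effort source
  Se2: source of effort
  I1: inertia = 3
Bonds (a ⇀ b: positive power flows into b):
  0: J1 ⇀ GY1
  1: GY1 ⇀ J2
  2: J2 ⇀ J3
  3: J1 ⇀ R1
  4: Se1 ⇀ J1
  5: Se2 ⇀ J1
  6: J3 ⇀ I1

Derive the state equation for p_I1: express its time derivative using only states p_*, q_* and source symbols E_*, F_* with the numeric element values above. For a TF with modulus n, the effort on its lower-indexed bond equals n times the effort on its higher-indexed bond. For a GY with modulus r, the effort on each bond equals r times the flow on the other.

bond 4 |J1  (Se1: effort source, stroke at far end)
bond 5 |J1  (Se2 (Se) sets effort on bond)
bond 6 |I1  (I1 integral (f out))
bond 2 |J3  (J3 flow already set via bond 6)
bond 1 |J2  (J2 needs exactly one e-in)
bond 0 |J1  (GY GY1: same side as bond 1)
bond 3 |R1  (J1 needs exactly one f-in)

dp_I1/dt = 5*E_Se1/7 + 5*E_Se2/7 - 25*p_I1/42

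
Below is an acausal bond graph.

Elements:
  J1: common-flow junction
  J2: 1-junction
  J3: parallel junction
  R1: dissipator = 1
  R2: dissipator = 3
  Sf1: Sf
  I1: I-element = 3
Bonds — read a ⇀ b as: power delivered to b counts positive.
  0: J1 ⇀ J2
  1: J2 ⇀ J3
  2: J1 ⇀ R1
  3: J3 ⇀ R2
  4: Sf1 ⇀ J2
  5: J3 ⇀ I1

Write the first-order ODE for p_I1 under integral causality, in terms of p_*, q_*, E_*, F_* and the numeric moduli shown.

β4 stroke at Sf1  (Sf1 fixes flow; stroke at Sf1)
β0 stroke at J2  (J2 flow already set via bond 4)
β1 stroke at J2  (J2: bond 4 brought flow, rest push out)
β2 stroke at J1  (J1 flow already set via bond 0)
β5 stroke at I1  (I1 integral (f out))
β3 stroke at J3  (only one effort-in slot at J3)

dp_I1/dt = 3*F_Sf1 - p_I1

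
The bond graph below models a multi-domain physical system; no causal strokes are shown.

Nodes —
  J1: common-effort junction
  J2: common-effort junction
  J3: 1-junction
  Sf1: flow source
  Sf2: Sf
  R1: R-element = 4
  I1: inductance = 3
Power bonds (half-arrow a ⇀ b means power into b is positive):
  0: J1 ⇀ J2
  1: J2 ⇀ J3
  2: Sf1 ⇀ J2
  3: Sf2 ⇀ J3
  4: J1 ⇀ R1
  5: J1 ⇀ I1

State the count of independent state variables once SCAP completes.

1  (I1 all integral)

#2 →Sf1  (Sf1 fixes flow; stroke at Sf1)
#3 →Sf2  (Sf2 fixes flow; stroke at Sf2)
#1 →J3  (J3: bond 3 brought flow, rest push out)
#0 →J2  (only one effort-in slot at J2)
#5 →I1  (I1 outputs flow p/I1)
#4 →J1  (only one effort-in slot at J1)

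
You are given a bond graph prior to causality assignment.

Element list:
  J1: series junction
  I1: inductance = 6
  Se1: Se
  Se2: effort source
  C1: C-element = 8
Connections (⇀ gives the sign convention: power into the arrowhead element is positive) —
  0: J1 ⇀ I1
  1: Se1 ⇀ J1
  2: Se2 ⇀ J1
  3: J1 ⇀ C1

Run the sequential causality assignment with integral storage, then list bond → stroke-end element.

#0 stroke at I1
#1 stroke at J1
#2 stroke at J1
#3 stroke at J1

β1 |J1  (source Se1 imposes e)
β2 |J1  (Se2: effort source, stroke at far end)
β0 |I1  (prefer integral on I1)
β3 |J1  (common-f at J1 fixed by 0)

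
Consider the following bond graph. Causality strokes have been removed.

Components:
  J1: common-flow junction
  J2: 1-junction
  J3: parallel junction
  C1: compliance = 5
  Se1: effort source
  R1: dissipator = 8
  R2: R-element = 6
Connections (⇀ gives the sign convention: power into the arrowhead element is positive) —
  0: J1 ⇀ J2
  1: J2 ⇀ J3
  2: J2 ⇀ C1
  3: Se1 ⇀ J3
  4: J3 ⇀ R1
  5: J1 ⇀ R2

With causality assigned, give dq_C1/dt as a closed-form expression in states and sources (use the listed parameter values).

dq_C1/dt = -E_Se1/6 - q_C1/30

b3 stroke at J3  (Se1 fixes effort; stroke away)
b1 stroke at J2  (common-e at J3 fixed by 3)
b4 stroke at R1  (common-e at J3 fixed by 3)
b2 stroke at J2  (C1 outputs effort q/C1)
b0 stroke at J1  (J2: last free bond brings flow in)
b5 stroke at R2  (only one flow-in slot at J1)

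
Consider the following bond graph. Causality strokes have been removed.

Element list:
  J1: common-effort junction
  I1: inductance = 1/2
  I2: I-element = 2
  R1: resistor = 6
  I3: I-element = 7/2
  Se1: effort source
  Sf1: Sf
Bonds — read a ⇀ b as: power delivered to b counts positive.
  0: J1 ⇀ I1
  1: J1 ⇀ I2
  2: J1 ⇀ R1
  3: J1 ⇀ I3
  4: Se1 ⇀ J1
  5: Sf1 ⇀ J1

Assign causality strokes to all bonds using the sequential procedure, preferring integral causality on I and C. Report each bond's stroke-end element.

bond 4 stroke at J1  (Se1: effort source, stroke at far end)
bond 5 stroke at Sf1  (Sf1: flow source, stroke at near end)
bond 0 stroke at I1  (0-jn J1 has e-setter on 4)
bond 1 stroke at I2  (J1 effort already set via bond 4)
bond 2 stroke at R1  (common-e at J1 fixed by 4)
bond 3 stroke at I3  (0-jn J1 has e-setter on 4)

b0 stroke→I1
b1 stroke→I2
b2 stroke→R1
b3 stroke→I3
b4 stroke→J1
b5 stroke→Sf1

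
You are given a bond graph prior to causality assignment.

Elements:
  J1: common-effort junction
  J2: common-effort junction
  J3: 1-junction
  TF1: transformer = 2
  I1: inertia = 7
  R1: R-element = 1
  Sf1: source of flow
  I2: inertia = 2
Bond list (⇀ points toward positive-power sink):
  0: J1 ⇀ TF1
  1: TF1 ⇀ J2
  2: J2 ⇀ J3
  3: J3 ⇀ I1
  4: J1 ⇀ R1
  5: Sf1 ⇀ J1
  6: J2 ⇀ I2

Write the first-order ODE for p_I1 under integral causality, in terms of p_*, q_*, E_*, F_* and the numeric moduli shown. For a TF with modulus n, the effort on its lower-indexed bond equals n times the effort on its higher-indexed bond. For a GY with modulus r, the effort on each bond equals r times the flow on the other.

β5 →Sf1  (Sf1 fixes flow; stroke at Sf1)
β3 →I1  (I1 integral (f out))
β2 →J3  (common-f at J3 fixed by 3)
β6 →I2  (prefer integral on I2)
β1 →J2  (closing 0-jn rule on J2)
β0 →TF1  (through TF1, causality passes straight; one stroke at TF1)
β4 →J1  (J1 needs exactly one e-in)

dp_I1/dt = F_Sf1/2 - p_I1/28 - p_I2/8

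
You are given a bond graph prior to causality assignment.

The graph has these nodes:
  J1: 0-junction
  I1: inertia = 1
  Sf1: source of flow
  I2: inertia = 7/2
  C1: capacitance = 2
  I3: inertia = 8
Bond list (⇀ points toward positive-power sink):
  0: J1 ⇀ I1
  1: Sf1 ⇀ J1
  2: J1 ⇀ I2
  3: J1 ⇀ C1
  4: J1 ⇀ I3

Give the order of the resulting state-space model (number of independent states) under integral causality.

4  (C1, I1, I2, I3 all integral)

#1 stroke→Sf1  (Sf1 (Sf) sets flow on bond)
#0 stroke→I1  (I1 integral (f out))
#2 stroke→I2  (I2: I, integral causality)
#3 stroke→J1  (C1: C, integral causality)
#4 stroke→I3  (common-e at J1 fixed by 3)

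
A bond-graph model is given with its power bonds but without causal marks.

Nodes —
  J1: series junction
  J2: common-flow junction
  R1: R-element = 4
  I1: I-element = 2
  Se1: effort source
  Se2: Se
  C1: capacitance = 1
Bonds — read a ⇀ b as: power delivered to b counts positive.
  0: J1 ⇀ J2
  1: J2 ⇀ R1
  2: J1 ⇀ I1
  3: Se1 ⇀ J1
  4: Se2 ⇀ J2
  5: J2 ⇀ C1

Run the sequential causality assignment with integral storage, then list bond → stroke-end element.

bond 0 |J1
bond 1 |J2
bond 2 |I1
bond 3 |J1
bond 4 |J2
bond 5 |J2

#3 →J1  (Se1 fixes effort; stroke away)
#4 →J2  (Se2: effort source, stroke at far end)
#2 →I1  (I1: I, integral causality)
#0 →J1  (common-f at J1 fixed by 2)
#1 →J2  (J2: bond 0 brought flow, rest push out)
#5 →J2  (1-jn J2 has f-setter on 0)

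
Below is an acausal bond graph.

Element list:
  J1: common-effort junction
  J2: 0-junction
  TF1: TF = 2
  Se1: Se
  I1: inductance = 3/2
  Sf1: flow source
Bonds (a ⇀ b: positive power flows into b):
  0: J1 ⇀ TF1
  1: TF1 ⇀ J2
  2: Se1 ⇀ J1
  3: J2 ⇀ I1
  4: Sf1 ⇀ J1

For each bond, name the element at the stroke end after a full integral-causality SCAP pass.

#0 stroke at TF1
#1 stroke at J2
#2 stroke at J1
#3 stroke at I1
#4 stroke at Sf1

bond 2 |J1  (Se1: effort source, stroke at far end)
bond 4 |Sf1  (Sf1 fixes flow; stroke at Sf1)
bond 0 |TF1  (common-e at J1 fixed by 2)
bond 1 |J2  (TF1 one-in-one-out from 0)
bond 3 |I1  (common-e at J2 fixed by 1)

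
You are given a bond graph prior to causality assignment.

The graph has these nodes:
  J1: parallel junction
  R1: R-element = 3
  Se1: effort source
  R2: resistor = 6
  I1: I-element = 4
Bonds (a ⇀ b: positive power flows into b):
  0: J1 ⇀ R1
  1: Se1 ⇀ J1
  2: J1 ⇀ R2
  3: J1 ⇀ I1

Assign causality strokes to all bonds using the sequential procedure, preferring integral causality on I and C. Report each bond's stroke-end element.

β0 →R1
β1 →J1
β2 →R2
β3 →I1

β1 stroke at J1  (Se1: effort source, stroke at far end)
β0 stroke at R1  (common-e at J1 fixed by 1)
β2 stroke at R2  (common-e at J1 fixed by 1)
β3 stroke at I1  (common-e at J1 fixed by 1)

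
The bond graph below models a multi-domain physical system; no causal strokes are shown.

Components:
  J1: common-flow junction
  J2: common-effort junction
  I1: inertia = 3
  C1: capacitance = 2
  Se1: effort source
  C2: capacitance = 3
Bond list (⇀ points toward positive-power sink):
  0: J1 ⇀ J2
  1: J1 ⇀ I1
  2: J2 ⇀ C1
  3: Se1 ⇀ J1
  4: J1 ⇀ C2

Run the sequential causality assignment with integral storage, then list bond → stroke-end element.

#0 stroke→J1
#1 stroke→I1
#2 stroke→J2
#3 stroke→J1
#4 stroke→J1

#3 stroke→J1  (source Se1 imposes e)
#1 stroke→I1  (prefer integral on I1)
#0 stroke→J1  (common-f at J1 fixed by 1)
#4 stroke→J1  (J1: bond 1 brought flow, rest push out)
#2 stroke→J2  (J2: last free bond brings effort in)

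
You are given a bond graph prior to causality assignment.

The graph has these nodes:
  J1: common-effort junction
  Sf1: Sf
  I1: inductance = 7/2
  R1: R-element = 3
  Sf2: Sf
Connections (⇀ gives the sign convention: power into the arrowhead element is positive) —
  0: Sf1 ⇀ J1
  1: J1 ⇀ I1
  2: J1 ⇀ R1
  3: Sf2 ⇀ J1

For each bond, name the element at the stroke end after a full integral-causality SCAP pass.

bond 0 →Sf1
bond 1 →I1
bond 2 →J1
bond 3 →Sf2

#0 stroke at Sf1  (Sf1: flow source, stroke at near end)
#3 stroke at Sf2  (Sf2 (Sf) sets flow on bond)
#1 stroke at I1  (prefer integral on I1)
#2 stroke at J1  (J1 needs exactly one e-in)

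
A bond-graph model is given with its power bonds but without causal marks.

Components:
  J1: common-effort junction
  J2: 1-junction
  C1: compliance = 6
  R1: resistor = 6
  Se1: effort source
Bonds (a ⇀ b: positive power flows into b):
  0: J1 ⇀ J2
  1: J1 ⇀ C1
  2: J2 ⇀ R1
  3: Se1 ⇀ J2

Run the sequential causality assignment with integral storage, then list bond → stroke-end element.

β0 stroke→J2
β1 stroke→J1
β2 stroke→R1
β3 stroke→J2

#3 |J2  (source Se1 imposes e)
#1 |J1  (C1 outputs effort q/C1)
#0 |J2  (common-e at J1 fixed by 1)
#2 |R1  (only one flow-in slot at J2)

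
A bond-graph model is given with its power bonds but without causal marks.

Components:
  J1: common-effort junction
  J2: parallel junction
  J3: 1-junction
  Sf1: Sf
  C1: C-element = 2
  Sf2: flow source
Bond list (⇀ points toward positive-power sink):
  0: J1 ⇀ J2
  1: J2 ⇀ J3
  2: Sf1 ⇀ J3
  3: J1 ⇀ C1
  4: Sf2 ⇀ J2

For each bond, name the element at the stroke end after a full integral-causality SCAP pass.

b2 stroke at Sf1  (source Sf1 imposes f)
b4 stroke at Sf2  (Sf2: flow source, stroke at near end)
b1 stroke at J3  (J3: bond 2 brought flow, rest push out)
b0 stroke at J2  (closing 0-jn rule on J2)
b3 stroke at J1  (closing 0-jn rule on J1)

b0 stroke→J2
b1 stroke→J3
b2 stroke→Sf1
b3 stroke→J1
b4 stroke→Sf2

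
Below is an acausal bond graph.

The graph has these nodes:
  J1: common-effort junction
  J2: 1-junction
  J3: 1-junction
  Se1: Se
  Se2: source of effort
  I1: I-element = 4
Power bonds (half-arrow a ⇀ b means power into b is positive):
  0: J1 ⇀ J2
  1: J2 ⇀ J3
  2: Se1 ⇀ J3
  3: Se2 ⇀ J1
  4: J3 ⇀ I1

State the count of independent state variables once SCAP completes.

β2 →J3  (Se1 fixes effort; stroke away)
β3 →J1  (Se2 (Se) sets effort on bond)
β0 →J2  (J1 effort already set via bond 3)
β1 →J3  (J2: last free bond brings flow in)
β4 →I1  (J3: last free bond brings flow in)

1  (I1 all integral)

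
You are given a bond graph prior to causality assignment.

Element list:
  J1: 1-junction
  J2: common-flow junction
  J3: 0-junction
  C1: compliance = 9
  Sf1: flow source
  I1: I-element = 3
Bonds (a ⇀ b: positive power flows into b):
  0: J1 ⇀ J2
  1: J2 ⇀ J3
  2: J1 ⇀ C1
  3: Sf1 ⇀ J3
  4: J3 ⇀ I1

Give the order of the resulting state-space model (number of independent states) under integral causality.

bond 3 stroke at Sf1  (source Sf1 imposes f)
bond 2 stroke at J1  (prefer integral on C1)
bond 0 stroke at J2  (J1: last free bond brings flow in)
bond 1 stroke at J3  (J2 needs exactly one f-in)
bond 4 stroke at I1  (J3 effort already set via bond 1)

2  (C1, I1 all integral)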